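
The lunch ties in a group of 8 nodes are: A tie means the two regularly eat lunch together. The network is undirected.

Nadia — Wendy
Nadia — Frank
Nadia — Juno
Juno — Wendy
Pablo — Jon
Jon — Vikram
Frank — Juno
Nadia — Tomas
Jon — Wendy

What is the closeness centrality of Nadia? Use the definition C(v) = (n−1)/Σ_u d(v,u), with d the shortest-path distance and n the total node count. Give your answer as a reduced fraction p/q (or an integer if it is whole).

Distances from Nadia: Frank:1, Jon:2, Juno:1, Pablo:3, Tomas:1, Vikram:3, Wendy:1. Sum = 12.
n = 8, so closeness = 7/12.

7/12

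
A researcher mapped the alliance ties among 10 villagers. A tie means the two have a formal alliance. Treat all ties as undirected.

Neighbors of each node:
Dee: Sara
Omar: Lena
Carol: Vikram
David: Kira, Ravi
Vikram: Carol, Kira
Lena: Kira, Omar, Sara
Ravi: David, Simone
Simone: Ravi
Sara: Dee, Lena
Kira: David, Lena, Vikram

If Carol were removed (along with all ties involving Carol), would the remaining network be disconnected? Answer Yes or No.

No

Even without Carol, every remaining node can still reach every other (the residual graph is connected), so Carol is not a cut vertex.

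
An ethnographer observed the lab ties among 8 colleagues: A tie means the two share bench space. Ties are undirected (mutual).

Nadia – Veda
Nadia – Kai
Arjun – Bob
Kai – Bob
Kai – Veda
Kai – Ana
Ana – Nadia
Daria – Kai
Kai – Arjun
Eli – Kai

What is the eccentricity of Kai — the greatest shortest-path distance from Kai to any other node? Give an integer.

1

Distances from Kai: Ana:1, Arjun:1, Bob:1, Daria:1, Eli:1, Nadia:1, Veda:1.
The largest is 1 (to Eli, Ana, Veda, Arjun, Bob, Daria, and Nadia), so the eccentricity of Kai is 1.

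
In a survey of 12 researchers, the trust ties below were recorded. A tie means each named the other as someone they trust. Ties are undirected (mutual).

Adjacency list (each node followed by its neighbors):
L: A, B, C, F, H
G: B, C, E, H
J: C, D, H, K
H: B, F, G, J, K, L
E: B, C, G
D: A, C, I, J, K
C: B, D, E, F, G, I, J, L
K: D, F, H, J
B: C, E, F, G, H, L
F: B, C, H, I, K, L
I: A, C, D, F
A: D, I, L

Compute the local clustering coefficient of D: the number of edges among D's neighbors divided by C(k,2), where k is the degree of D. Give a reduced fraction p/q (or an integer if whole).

2/5

D's neighbors: A, C, I, J, and K (k = 5).
Possible neighbor pairs: C(5,2) = 10. Edges among them: A–I, C–I, C–J, J–K → e = 4.
Clustering(D) = 4/10 = 2/5.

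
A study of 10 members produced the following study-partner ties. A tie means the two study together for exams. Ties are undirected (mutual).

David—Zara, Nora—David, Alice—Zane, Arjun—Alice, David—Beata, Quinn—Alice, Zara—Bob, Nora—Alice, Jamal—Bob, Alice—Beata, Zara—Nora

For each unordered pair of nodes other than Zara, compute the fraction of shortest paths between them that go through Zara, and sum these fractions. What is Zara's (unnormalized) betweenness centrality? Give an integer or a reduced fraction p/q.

14

Pairs whose geodesics pass through Zara — Alice–Jamal: 1; Alice–Bob: 1; Arjun–Jamal: 1; Arjun–Bob: 1; David–Jamal: 1; David–Bob: 1; Nora–Jamal: 1; Nora–Bob: 1; Jamal–Quinn: 1; Jamal–Beata: 1; Jamal–Zane: 1; Quinn–Bob: 1; Beata–Bob: 1; Zane–Bob: 1.
All other pairs contribute 0.
Summing the contributions gives betweenness(Zara) = 14.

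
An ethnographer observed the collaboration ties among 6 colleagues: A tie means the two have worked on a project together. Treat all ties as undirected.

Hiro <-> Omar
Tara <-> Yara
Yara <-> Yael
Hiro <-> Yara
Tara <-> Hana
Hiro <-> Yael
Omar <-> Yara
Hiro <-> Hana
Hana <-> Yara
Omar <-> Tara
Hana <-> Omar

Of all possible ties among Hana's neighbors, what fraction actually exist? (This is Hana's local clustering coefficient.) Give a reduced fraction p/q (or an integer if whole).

5/6

Hana's neighbors: Hiro, Omar, Tara, and Yara (k = 4).
Possible neighbor pairs: C(4,2) = 6. Edges among them: Hiro–Omar, Hiro–Yara, Omar–Tara, Omar–Yara, Tara–Yara → e = 5.
Clustering(Hana) = 5/6.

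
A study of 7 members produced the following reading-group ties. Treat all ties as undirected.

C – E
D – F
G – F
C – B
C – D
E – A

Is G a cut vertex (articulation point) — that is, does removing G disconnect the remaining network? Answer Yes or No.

No

Even without G, every remaining node can still reach every other (the residual graph is connected), so G is not a cut vertex.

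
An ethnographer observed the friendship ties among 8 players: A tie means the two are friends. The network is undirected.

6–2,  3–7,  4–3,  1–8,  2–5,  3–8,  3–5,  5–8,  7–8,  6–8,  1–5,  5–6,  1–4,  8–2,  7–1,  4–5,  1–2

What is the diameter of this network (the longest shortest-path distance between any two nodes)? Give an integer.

2

Eccentricity of each node (its greatest distance to any other): 1:2, 2:2, 3:2, 4:2, 5:2, 6:2, 7:2, 8:2.
The maximum eccentricity is 2, realized for instance by the pair 1–3 via 1 – 8 – 3. So the diameter is 2.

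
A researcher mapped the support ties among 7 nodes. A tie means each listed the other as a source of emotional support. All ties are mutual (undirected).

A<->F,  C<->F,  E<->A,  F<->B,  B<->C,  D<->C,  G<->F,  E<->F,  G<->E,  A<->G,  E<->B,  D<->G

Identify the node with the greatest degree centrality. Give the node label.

F

Degrees — A:3, B:3, C:3, D:2, E:4, F:5, G:4.
The maximum is 5, attained only by F.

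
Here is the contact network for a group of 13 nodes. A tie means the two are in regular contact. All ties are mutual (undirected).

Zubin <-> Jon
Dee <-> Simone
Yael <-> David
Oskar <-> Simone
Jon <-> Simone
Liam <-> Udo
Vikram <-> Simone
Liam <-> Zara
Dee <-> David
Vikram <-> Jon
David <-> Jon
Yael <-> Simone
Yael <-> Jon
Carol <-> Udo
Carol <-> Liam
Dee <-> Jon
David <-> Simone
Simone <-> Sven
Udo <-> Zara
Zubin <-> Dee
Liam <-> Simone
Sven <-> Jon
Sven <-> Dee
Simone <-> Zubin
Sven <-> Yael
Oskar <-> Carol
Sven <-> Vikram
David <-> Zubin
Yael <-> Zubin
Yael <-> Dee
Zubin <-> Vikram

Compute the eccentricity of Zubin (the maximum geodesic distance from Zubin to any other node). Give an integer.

3

Distances from Zubin: Carol:3, David:1, Dee:1, Jon:1, Liam:2, Oskar:2, Simone:1, Sven:2, Udo:3, Vikram:1, Yael:1, Zara:3.
The largest is 3 (to Carol, Udo, and Zara), so the eccentricity of Zubin is 3.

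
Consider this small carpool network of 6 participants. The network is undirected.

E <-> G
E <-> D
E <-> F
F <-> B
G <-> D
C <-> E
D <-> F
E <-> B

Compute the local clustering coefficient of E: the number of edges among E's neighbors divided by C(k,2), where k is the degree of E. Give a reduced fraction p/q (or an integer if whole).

3/10

E's neighbors: B, C, D, F, and G (k = 5).
Possible neighbor pairs: C(5,2) = 10. Edges among them: B–F, D–F, D–G → e = 3.
Clustering(E) = 3/10.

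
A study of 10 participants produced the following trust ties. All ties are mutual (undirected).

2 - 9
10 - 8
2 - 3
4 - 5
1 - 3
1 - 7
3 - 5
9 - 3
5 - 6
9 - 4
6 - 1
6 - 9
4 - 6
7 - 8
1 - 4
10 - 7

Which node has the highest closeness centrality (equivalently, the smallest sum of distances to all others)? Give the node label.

1

Farness (sum of distances to all others) for each node — 1:14, 2:21, 3:16, 4:16, 5:20, 6:16, 7:18, 8:25, 9:19, 10:25.
The smallest farness is 14, for 1, so 1 has the highest closeness.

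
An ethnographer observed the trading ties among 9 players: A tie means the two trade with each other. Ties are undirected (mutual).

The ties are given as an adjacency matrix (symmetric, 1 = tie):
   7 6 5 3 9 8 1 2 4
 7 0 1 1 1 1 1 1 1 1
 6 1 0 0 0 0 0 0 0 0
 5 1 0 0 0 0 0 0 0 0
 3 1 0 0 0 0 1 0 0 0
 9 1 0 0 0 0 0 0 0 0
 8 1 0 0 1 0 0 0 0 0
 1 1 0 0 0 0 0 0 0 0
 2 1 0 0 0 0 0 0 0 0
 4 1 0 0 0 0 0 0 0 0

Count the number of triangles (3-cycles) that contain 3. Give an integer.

1

3's neighbors: 7 and 8.
Neighbor pairs that are themselves tied: 3–7–8. Each forms one triangle with 3, for 1 in total.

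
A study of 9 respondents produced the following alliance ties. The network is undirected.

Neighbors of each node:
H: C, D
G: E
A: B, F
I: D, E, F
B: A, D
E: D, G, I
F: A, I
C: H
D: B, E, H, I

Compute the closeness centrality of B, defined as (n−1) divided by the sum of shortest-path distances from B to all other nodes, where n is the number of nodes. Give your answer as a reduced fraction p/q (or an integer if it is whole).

Distances from B: A:1, C:3, D:1, E:2, F:2, G:3, H:2, I:2. Sum = 16.
n = 9, so closeness = 8/16 = 1/2.

1/2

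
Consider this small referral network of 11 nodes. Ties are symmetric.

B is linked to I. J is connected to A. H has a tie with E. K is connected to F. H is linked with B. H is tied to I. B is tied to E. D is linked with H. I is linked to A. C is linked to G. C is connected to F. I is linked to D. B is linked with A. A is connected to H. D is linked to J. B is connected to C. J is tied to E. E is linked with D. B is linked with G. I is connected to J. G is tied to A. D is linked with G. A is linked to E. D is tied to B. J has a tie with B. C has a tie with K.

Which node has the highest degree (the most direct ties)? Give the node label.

Degrees — A:6, B:8, C:4, D:6, E:5, F:2, G:4, H:5, I:5, J:5, K:2.
The maximum is 8, attained only by B.

B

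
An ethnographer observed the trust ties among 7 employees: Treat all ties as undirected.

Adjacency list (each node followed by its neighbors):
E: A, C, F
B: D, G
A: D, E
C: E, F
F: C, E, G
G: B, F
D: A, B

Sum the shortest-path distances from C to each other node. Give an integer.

Distances from C: A:2, B:3, D:3, E:1, F:1, G:2.
Sum = 2 + 3 + 3 + 1 + 1 + 2 = 12.

12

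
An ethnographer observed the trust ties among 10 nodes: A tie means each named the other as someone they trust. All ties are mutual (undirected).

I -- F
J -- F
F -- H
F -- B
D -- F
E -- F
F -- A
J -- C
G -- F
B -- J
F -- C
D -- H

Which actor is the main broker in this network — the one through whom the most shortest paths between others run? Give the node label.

Unnormalized betweenness of each node: A:0, B:0, C:0, D:0, E:0, F:65/2, G:0, H:0, I:0, J:1/2.
F has the largest value, 65/2, making it the main broker — the node through which the most shortest paths run.

F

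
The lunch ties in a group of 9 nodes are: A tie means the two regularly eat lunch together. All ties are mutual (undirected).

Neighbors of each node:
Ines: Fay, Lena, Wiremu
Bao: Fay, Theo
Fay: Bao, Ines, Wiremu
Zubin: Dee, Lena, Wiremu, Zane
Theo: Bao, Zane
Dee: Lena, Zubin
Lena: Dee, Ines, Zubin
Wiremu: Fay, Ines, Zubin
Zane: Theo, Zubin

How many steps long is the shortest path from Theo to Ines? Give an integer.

One shortest route is Theo – Bao – Fay – Ines, which uses 3 edges, and at distance 2 from Theo we only reach {Fay, Zubin}, which does not include Ines. So d(Theo,Ines) = 3.

3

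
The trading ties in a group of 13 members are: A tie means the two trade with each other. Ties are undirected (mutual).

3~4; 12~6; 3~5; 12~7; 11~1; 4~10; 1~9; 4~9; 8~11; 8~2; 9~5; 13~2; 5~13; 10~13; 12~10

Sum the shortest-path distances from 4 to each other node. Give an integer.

27

Distances from 4: 1:2, 2:3, 3:1, 5:2, 6:3, 7:3, 8:4, 9:1, 10:1, 11:3, 12:2, 13:2.
Sum = 2 + 3 + 1 + 2 + 3 + 3 + 4 + 1 + 1 + 3 + 2 + 2 = 27.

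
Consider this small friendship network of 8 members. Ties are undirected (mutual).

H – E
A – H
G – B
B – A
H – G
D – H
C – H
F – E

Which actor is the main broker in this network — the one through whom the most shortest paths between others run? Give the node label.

H

Unnormalized betweenness of each node: A:5/2, B:1/2, C:0, D:0, E:6, F:0, G:5/2, H:35/2.
H has the largest value, 35/2, making it the main broker — the node through which the most shortest paths run.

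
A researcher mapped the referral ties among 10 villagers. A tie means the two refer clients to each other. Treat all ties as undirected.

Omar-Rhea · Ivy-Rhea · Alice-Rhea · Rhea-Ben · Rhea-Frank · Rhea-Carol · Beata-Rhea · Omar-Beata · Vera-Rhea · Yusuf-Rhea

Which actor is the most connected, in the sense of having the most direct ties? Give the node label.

Degrees — Alice:1, Beata:2, Ben:1, Carol:1, Frank:1, Ivy:1, Omar:2, Rhea:9, Vera:1, Yusuf:1.
The maximum is 9, attained only by Rhea.

Rhea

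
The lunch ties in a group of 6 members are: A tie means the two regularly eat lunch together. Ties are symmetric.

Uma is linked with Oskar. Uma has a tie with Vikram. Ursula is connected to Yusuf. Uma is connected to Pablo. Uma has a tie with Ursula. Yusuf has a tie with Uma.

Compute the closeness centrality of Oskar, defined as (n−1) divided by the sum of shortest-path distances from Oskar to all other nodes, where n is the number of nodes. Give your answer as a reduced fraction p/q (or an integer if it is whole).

5/9

Distances from Oskar: Pablo:2, Uma:1, Ursula:2, Vikram:2, Yusuf:2. Sum = 9.
n = 6, so closeness = 5/9.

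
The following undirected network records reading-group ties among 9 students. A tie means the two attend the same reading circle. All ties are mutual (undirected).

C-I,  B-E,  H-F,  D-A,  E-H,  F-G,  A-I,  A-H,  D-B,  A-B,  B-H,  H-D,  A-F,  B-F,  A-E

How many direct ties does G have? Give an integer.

1

G is directly tied to F. That is 1 neighbor, so the degree of G is 1.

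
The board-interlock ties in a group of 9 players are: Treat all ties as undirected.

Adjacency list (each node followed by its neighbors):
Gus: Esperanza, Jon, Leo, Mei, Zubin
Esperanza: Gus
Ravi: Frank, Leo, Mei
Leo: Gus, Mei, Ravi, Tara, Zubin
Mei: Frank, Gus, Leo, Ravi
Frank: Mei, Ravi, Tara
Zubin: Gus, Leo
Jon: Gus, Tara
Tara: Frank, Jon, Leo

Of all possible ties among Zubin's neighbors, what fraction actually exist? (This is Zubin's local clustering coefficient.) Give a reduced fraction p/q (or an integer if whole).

Zubin's neighbors: Gus and Leo (k = 2).
Possible neighbor pairs: C(2,2) = 1. Edges among them: Gus–Leo → e = 1.
Clustering(Zubin) = 1/1.

1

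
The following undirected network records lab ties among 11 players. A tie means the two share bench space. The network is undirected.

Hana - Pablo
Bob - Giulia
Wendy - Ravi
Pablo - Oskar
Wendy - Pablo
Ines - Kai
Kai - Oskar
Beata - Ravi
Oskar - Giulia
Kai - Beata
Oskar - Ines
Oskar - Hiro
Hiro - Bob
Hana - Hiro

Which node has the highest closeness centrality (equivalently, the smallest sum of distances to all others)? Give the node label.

Oskar

Farness (sum of distances to all others) for each node — Beata:25, Bob:28, Giulia:23, Hana:24, Hiro:21, Ines:22, Kai:20, Oskar:16, Pablo:19, Ravi:28, Wendy:24.
The smallest farness is 16, for Oskar, so Oskar has the highest closeness.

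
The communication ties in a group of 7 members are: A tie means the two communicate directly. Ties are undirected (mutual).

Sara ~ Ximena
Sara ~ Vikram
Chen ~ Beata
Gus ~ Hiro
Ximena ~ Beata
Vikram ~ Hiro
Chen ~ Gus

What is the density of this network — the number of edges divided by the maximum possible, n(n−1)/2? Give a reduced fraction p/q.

1/3

There are 7 edges and 7 nodes, so the maximum possible is C(7,2) = 21.
Density = 7/21 = 1/3.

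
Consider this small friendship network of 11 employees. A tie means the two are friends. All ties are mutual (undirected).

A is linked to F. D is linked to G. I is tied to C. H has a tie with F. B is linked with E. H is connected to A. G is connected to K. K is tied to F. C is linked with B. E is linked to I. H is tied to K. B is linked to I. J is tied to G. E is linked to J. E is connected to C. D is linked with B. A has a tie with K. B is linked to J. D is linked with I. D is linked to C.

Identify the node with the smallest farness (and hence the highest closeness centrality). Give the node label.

Farness (sum of distances to all others) for each node — A:27, B:22, C:23, D:19, E:23, F:27, G:17, H:27, I:23, J:20, K:20.
The smallest farness is 17, for G, so G has the highest closeness.

G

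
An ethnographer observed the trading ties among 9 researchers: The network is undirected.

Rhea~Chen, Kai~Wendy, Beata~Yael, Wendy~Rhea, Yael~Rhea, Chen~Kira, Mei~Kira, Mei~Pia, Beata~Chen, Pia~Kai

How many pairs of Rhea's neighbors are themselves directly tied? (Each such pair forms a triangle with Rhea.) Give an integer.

Rhea's neighbors are Chen, Wendy, and Yael, but none of them are tied to each other, so no triangle contains Rhea.

0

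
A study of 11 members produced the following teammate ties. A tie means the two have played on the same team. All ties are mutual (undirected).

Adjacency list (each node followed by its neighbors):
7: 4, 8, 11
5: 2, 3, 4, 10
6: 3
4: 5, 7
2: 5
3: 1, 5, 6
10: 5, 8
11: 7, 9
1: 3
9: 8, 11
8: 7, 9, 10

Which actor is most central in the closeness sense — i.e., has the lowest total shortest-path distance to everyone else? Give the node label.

5

Farness (sum of distances to all others) for each node — 1:32, 2:27, 3:23, 4:21, 5:18, 6:32, 7:23, 8:23, 9:30, 10:21, 11:30.
The smallest farness is 18, for 5, so 5 has the highest closeness.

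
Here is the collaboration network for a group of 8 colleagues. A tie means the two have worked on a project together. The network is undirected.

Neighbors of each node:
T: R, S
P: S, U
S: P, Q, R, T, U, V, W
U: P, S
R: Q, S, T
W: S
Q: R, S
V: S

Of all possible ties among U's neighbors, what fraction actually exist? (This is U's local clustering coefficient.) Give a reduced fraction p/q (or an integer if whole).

U's neighbors: P and S (k = 2).
Possible neighbor pairs: C(2,2) = 1. Edges among them: P–S → e = 1.
Clustering(U) = 1/1.

1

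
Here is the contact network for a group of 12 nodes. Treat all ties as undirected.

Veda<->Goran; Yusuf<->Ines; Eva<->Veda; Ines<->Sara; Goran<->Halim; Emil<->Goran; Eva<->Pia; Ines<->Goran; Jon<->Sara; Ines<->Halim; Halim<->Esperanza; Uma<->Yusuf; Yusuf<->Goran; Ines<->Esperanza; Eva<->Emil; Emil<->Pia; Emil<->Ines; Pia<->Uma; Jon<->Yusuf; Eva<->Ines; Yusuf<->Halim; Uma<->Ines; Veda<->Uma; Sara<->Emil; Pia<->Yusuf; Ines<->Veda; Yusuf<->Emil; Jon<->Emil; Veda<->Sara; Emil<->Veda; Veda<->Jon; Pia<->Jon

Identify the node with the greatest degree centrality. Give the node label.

Ines

Degrees — Emil:8, Esperanza:2, Eva:4, Goran:5, Halim:4, Ines:9, Jon:5, Pia:5, Sara:4, Uma:4, Veda:7, Yusuf:7.
The maximum is 9, attained only by Ines.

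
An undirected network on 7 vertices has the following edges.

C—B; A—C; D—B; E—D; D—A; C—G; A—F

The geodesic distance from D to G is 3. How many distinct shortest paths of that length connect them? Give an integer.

2

The shortest distance is 3. The length-3 paths are: D–B–C–G; D–A–C–G.
That gives 2 distinct shortest paths.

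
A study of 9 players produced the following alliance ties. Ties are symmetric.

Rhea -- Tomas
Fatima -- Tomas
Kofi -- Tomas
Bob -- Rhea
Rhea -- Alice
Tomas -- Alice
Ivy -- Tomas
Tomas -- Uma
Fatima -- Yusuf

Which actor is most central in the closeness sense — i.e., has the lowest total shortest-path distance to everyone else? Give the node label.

Farness (sum of distances to all others) for each node — Alice:15, Bob:21, Fatima:15, Ivy:17, Kofi:17, Rhea:14, Tomas:10, Uma:17, Yusuf:22.
The smallest farness is 10, for Tomas, so Tomas has the highest closeness.

Tomas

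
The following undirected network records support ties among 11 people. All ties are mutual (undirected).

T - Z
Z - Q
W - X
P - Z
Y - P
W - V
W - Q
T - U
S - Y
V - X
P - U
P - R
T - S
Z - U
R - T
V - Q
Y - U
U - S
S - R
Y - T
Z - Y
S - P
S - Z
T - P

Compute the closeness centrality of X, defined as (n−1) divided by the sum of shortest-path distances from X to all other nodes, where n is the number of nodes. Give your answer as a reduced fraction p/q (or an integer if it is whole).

5/16

Distances from X: P:4, Q:2, R:5, S:4, T:4, U:4, V:1, W:1, Y:4, Z:3. Sum = 32.
n = 11, so closeness = 10/32 = 5/16.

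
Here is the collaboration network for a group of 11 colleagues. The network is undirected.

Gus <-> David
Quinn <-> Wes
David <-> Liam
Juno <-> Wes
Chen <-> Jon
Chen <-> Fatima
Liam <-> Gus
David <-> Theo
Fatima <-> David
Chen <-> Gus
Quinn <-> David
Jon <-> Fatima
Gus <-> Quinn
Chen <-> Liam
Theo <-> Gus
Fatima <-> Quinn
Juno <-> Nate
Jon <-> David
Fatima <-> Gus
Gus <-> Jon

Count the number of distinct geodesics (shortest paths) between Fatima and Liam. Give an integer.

3

The shortest distance is 2. The length-2 paths are: Fatima–Gus–Liam; Fatima–Chen–Liam; Fatima–David–Liam.
That gives 3 distinct shortest paths.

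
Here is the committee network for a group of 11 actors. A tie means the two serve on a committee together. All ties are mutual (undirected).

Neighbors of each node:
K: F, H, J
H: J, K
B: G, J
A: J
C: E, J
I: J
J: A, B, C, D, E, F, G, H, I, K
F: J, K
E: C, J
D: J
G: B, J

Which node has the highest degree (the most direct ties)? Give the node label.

J

Degrees — A:1, B:2, C:2, D:1, E:2, F:2, G:2, H:2, I:1, J:10, K:3.
The maximum is 10, attained only by J.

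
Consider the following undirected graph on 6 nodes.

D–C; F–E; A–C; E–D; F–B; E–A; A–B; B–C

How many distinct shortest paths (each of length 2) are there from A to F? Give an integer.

The shortest distance is 2. The length-2 paths are: A–E–F; A–B–F.
That gives 2 distinct shortest paths.

2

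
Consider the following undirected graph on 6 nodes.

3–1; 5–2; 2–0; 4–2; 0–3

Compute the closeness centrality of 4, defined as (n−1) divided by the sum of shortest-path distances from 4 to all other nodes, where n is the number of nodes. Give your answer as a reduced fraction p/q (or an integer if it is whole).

Distances from 4: 0:2, 1:4, 2:1, 3:3, 5:2. Sum = 12.
n = 6, so closeness = 5/12.

5/12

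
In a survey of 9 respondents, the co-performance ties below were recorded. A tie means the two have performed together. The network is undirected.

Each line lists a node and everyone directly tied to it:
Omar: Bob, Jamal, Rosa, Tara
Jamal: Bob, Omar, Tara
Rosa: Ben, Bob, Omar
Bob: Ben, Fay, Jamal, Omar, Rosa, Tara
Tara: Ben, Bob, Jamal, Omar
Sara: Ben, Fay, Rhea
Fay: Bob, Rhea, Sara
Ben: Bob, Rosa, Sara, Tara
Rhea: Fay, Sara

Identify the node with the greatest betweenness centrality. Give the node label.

Unnormalized betweenness of each node: Ben:21/4, Bob:31/3, Fay:61/12, Jamal:0, Omar:5/6, Rhea:0, Rosa:7/12, Sara:5/2, Tara:17/12.
Bob has the largest value, 31/3, making it the main broker — the node through which the most shortest paths run.

Bob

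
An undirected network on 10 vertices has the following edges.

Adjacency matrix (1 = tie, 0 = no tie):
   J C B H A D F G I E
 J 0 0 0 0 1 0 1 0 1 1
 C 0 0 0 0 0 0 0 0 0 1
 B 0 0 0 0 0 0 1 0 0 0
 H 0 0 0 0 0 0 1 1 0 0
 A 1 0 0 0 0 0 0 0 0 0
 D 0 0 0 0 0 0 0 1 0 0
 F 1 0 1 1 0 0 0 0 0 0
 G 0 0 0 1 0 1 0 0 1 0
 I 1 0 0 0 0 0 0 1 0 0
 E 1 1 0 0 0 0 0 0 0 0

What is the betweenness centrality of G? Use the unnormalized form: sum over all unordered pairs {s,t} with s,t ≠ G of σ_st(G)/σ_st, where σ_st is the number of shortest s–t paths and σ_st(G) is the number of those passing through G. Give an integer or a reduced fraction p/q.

9

Pairs whose geodesics pass through G — J–D: 1; C–D: 1; B–D: 1; H–D: 1; H–I: 1; A–D: 1; D–F: 1; D–I: 1; D–E: 1.
All other pairs contribute 0.
Summing the contributions gives betweenness(G) = 9.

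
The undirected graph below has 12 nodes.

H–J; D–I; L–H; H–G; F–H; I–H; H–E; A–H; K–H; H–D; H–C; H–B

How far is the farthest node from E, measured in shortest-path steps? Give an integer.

Distances from E: A:2, B:2, C:2, D:2, F:2, G:2, H:1, I:2, J:2, K:2, L:2.
The largest is 2 (to J, G, F, K, C, D, A, I, L, and B), so the eccentricity of E is 2.

2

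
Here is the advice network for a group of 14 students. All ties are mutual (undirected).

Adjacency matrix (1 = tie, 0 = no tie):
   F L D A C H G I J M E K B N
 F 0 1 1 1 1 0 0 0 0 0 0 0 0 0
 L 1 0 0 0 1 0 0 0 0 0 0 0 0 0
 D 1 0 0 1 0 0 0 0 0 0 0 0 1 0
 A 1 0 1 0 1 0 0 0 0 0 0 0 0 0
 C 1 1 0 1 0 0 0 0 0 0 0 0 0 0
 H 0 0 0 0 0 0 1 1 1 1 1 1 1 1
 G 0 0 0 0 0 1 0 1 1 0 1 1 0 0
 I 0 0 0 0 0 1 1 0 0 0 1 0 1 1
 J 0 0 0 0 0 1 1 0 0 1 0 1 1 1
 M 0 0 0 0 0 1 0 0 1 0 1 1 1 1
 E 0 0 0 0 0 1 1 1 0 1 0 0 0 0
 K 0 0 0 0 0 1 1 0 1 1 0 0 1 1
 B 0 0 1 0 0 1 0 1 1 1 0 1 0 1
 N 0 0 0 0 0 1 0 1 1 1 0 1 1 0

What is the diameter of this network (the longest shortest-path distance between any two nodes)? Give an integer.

5

Eccentricity of each node (its greatest distance to any other): A:4, B:3, C:5, D:3, E:5, F:4, G:5, H:4, I:4, J:4, K:4, L:5, M:4, N:4.
The maximum eccentricity is 5, realized for instance by the pair L–G via L – F – D – B – H – G. So the diameter is 5.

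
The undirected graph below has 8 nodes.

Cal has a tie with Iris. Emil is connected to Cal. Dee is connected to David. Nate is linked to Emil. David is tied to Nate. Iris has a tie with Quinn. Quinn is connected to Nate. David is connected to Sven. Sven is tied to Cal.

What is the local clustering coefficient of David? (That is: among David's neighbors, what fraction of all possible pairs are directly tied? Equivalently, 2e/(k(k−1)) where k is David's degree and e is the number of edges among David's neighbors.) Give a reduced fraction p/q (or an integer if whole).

David's neighbors: Dee, Nate, and Sven (k = 3).
Possible neighbor pairs: C(3,2) = 3. Edges among them: none → e = 0.
Clustering(David) = 0/3 = 0.

0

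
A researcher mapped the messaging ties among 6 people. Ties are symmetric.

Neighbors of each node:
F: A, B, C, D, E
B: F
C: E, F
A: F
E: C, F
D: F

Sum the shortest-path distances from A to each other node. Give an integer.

9

Distances from A: B:2, C:2, D:2, E:2, F:1.
Sum = 2 + 2 + 2 + 2 + 1 = 9.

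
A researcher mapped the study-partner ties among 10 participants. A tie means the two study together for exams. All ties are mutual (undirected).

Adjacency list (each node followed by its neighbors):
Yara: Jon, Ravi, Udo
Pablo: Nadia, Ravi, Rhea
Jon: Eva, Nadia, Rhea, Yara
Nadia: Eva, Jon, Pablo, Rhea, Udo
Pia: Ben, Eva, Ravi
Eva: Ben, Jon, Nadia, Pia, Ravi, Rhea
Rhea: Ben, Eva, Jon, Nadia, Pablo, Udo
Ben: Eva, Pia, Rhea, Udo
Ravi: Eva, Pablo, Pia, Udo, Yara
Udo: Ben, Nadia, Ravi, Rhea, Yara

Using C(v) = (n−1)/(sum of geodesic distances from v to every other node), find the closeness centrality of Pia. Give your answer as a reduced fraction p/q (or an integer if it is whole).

3/5

Distances from Pia: Ben:1, Eva:1, Jon:2, Nadia:2, Pablo:2, Ravi:1, Rhea:2, Udo:2, Yara:2. Sum = 15.
n = 10, so closeness = 9/15 = 3/5.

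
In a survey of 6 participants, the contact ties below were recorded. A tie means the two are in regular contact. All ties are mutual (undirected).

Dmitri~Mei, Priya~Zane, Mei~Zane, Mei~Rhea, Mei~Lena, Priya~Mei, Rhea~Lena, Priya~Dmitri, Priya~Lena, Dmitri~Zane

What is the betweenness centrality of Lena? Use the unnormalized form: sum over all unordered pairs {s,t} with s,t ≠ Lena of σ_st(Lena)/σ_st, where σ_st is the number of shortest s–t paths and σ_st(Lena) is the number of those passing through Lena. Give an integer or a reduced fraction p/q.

1/2

Pairs whose geodesics pass through Lena — Rhea–Priya: 1/2.
All other pairs contribute 0.
Summing the contributions gives betweenness(Lena) = 1/2.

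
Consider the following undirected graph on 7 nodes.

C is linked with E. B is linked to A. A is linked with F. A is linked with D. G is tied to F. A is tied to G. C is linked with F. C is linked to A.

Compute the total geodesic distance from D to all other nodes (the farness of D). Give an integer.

Distances from D: A:1, B:2, C:2, E:3, F:2, G:2.
Sum = 1 + 2 + 2 + 3 + 2 + 2 = 12.

12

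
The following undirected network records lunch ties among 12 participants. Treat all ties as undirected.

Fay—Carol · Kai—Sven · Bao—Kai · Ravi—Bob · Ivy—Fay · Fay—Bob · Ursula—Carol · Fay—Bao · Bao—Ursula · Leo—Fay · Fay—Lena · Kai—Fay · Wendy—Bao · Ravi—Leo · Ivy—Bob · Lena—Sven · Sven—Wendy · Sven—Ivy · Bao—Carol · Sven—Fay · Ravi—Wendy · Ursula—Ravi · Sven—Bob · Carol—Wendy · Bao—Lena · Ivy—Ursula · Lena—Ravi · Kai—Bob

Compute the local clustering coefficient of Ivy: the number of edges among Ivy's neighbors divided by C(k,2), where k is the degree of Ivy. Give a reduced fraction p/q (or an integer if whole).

Ivy's neighbors: Bob, Fay, Sven, and Ursula (k = 4).
Possible neighbor pairs: C(4,2) = 6. Edges among them: Bob–Fay, Bob–Sven, Fay–Sven → e = 3.
Clustering(Ivy) = 3/6 = 1/2.

1/2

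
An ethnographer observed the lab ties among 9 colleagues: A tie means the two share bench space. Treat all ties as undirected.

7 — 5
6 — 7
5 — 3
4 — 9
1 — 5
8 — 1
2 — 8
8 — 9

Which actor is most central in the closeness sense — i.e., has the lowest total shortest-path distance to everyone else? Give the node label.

Farness (sum of distances to all others) for each node — 1:16, 2:24, 3:24, 4:29, 5:17, 6:29, 7:22, 8:17, 9:22.
The smallest farness is 16, for 1, so 1 has the highest closeness.

1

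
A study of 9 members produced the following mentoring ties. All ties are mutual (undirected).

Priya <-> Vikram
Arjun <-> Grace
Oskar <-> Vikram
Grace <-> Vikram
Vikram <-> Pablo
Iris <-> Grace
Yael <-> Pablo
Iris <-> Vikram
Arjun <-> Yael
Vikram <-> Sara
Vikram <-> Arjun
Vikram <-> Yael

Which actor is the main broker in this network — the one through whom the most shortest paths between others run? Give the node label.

Unnormalized betweenness of each node: Arjun:1/2, Grace:1/2, Iris:0, Oskar:0, Pablo:0, Priya:0, Sara:0, Vikram:45/2, Yael:1/2.
Vikram has the largest value, 45/2, making it the main broker — the node through which the most shortest paths run.

Vikram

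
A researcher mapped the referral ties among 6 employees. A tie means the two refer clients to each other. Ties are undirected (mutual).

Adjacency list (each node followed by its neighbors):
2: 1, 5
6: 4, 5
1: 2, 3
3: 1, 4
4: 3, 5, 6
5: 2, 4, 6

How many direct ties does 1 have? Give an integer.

2

1 is directly tied to 2 and 3. That is 2 neighbors, so the degree of 1 is 2.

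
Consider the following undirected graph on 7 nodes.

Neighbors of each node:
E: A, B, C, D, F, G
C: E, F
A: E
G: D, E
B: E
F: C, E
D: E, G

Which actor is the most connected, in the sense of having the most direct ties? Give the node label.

Degrees — A:1, B:1, C:2, D:2, E:6, F:2, G:2.
The maximum is 6, attained only by E.

E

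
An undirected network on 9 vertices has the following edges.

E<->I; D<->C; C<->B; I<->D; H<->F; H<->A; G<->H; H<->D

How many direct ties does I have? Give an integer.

I is directly tied to D and E. That is 2 neighbors, so the degree of I is 2.

2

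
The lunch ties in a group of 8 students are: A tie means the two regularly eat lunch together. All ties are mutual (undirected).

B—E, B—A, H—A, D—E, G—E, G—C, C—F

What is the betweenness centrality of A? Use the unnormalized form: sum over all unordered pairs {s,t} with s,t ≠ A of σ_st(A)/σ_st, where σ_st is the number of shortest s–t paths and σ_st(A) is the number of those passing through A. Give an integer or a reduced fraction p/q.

Pairs whose geodesics pass through A — D–H: 1; G–H: 1; H–E: 1; H–F: 1; H–B: 1; H–C: 1.
All other pairs contribute 0.
Summing the contributions gives betweenness(A) = 6.

6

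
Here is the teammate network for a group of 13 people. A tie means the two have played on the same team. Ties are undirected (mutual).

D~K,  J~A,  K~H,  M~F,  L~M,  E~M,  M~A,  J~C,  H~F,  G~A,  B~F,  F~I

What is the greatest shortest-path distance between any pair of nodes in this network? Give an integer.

7

Eccentricity of each node (its greatest distance to any other): A:5, B:5, C:7, D:7, E:5, F:4, G:6, H:5, I:5, J:6, K:6, L:5, M:4.
The maximum eccentricity is 7, realized for instance by the pair D–C via D – K – H – F – M – A – J – C. So the diameter is 7.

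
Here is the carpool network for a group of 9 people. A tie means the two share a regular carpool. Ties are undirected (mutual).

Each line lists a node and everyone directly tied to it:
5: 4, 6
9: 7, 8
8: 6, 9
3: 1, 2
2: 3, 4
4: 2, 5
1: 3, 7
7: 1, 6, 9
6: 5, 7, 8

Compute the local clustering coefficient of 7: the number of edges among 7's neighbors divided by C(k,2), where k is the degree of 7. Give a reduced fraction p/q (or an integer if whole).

7's neighbors: 1, 6, and 9 (k = 3).
Possible neighbor pairs: C(3,2) = 3. Edges among them: none → e = 0.
Clustering(7) = 0/3 = 0.

0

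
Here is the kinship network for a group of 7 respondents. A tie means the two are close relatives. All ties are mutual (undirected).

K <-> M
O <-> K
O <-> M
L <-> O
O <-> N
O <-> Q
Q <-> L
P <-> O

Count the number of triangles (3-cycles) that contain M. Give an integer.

1

M's neighbors: K and O.
Neighbor pairs that are themselves tied: M–K–O. Each forms one triangle with M, for 1 in total.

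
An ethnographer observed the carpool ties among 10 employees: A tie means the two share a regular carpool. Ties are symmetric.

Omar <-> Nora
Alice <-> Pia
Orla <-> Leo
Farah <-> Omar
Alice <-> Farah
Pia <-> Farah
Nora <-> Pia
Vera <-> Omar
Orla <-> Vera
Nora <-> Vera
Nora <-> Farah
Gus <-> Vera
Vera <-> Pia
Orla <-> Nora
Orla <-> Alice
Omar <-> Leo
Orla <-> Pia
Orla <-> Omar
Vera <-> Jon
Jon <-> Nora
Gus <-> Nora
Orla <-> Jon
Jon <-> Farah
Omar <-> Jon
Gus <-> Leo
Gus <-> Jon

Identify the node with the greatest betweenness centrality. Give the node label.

Orla

Unnormalized betweenness of each node: Alice:1/5, Farah:25/12, Gus:1, Jon:17/10, Leo:5/8, Nora:113/40, Omar:49/20, Orla:35/6, Pia:23/15, Vera:7/4.
Orla has the largest value, 35/6, making it the main broker — the node through which the most shortest paths run.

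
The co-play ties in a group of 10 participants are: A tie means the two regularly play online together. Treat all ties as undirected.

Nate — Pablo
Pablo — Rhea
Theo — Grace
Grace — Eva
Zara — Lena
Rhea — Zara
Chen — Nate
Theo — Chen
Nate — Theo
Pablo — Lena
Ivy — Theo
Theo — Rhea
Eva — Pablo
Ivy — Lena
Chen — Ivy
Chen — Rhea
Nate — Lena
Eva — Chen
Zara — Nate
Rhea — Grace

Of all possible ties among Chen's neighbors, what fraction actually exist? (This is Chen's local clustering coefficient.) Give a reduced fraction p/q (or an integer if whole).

3/10

Chen's neighbors: Eva, Ivy, Nate, Rhea, and Theo (k = 5).
Possible neighbor pairs: C(5,2) = 10. Edges among them: Ivy–Theo, Nate–Theo, Rhea–Theo → e = 3.
Clustering(Chen) = 3/10.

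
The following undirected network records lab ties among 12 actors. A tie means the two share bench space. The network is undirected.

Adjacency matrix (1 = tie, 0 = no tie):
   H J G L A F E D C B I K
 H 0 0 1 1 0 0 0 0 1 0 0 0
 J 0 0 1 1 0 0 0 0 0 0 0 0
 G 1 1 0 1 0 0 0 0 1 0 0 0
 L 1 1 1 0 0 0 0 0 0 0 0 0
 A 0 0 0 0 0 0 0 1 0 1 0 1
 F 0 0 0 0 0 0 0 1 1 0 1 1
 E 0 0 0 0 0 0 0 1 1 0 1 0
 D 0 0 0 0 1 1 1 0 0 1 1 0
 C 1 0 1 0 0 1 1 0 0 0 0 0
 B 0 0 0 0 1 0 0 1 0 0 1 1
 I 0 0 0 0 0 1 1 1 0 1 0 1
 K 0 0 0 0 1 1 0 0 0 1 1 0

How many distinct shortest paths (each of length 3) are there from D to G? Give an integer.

2

The shortest distance is 3. The length-3 paths are: D–F–C–G; D–E–C–G.
That gives 2 distinct shortest paths.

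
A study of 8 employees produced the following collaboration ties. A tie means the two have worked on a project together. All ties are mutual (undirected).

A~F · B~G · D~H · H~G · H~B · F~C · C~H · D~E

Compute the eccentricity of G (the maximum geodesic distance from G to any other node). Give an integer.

Distances from G: A:4, B:1, C:2, D:2, E:3, F:3, H:1.
The largest is 4 (to A), so the eccentricity of G is 4.

4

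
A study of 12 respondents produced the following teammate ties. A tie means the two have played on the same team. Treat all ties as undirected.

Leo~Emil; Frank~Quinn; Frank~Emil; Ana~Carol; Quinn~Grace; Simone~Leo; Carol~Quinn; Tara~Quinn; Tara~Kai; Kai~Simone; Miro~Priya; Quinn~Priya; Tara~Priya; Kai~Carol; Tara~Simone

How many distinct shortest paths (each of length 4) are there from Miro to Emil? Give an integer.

The shortest distance is 4, and the only length-4 path is Miro–Priya–Quinn–Frank–Emil. So there is exactly 1 shortest path.

1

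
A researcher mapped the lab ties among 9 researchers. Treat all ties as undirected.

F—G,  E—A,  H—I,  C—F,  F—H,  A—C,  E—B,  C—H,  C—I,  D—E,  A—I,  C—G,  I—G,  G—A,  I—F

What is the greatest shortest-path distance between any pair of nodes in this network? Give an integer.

Eccentricity of each node (its greatest distance to any other): A:2, B:4, C:3, D:4, E:3, F:4, G:3, H:4, I:3.
The maximum eccentricity is 4, realized for instance by the pair D–F via D – E – A – C – F. So the diameter is 4.

4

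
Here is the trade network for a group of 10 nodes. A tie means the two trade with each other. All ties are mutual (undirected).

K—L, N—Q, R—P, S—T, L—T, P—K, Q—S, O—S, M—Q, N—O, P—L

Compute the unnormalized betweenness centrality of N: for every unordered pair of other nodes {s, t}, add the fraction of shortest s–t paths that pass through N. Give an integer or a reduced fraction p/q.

1

Pairs whose geodesics pass through N — M–O: 1/2; Q–O: 1/2.
All other pairs contribute 0.
Summing the contributions gives betweenness(N) = 1.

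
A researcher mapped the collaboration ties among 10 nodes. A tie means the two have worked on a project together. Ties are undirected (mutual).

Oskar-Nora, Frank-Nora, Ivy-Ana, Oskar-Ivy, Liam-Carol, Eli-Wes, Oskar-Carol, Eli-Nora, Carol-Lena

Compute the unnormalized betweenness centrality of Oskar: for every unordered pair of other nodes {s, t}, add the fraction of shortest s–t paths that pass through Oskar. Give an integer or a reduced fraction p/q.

26

Pairs whose geodesics pass through Oskar — Eli–Liam: 1; Eli–Carol: 1; Eli–Ivy: 1; Eli–Ana: 1; Eli–Lena: 1; Liam–Ivy: 1; Liam–Ana: 1; Liam–Frank: 1; Liam–Wes: 1; Liam–Nora: 1; Carol–Ivy: 1; Carol–Ana: 1; Carol–Frank: 1; Carol–Wes: 1 … (+12 more pairs).
All other pairs contribute 0.
Summing the contributions gives betweenness(Oskar) = 26.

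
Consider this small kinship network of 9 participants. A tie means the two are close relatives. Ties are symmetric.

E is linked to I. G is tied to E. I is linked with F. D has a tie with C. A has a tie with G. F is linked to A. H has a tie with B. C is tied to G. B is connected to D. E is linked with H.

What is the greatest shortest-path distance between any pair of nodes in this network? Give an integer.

4

Eccentricity of each node (its greatest distance to any other): A:4, B:4, C:3, D:4, E:3, F:4, G:3, H:3, I:4.
The maximum eccentricity is 4, realized for instance by the pair A–B via A – G – E – H – B. So the diameter is 4.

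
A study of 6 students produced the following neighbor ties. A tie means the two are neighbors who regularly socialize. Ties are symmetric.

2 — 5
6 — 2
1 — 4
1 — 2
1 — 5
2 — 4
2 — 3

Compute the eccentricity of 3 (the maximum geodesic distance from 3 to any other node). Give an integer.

Distances from 3: 1:2, 2:1, 4:2, 5:2, 6:2.
The largest is 2 (to 1, 5, 6, and 4), so the eccentricity of 3 is 2.

2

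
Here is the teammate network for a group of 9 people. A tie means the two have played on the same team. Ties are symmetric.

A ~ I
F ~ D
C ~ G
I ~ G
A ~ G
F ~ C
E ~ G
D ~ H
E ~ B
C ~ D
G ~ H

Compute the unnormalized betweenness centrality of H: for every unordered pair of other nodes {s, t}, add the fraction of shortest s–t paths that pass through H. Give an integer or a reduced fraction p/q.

5/2

Pairs whose geodesics pass through H — E–D: 1/2; G–D: 1/2; D–A: 1/2; D–B: 1/2; D–I: 1/2.
All other pairs contribute 0.
Summing the contributions gives betweenness(H) = 5/2.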